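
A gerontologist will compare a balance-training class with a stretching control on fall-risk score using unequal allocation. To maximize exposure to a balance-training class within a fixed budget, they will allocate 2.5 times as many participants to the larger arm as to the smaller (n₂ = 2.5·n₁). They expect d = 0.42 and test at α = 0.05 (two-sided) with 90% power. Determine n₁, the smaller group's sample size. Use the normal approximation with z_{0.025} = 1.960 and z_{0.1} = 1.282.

With allocation ratio k = n₂/n₁ = 2.5, Var(x̄₁−x̄₂) = σ²(1/n₁ + 1/(k·n₁)) = σ²·(k+1)/(k·n₁).
So n₁ = (1 + 1/k)·((z_{α/2} + z_β)/d)² = 1.400 × (3.242/0.42)².
n₁ = 1.400 × 59.58 = 83.4.
Round up: n₁ = 84, giving n₂ = 2.5 × 84 = 210.

n₁ = 84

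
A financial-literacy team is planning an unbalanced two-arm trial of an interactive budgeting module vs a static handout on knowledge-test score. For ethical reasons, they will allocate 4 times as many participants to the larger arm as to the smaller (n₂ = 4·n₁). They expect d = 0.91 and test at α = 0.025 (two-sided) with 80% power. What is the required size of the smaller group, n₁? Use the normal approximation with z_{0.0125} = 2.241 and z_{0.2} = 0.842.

With allocation ratio k = n₂/n₁ = 4, Var(x̄₁−x̄₂) = σ²(1/n₁ + 1/(k·n₁)) = σ²·(k+1)/(k·n₁).
So n₁ = (1 + 1/k)·((z_{α/2} + z_β)/d)² = 1.250 × (3.083/0.91)².
n₁ = 1.250 × 11.48 = 14.3.
Round up: n₁ = 15, giving n₂ = 4 × 15 = 60.

n₁ = 15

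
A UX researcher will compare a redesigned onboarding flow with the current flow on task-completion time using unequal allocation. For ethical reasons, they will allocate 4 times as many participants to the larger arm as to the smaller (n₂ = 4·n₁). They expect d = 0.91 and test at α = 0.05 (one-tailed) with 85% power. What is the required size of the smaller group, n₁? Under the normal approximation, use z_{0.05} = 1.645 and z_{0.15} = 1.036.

With allocation ratio k = n₂/n₁ = 4, Var(x̄₁−x̄₂) = σ²(1/n₁ + 1/(k·n₁)) = σ²·(k+1)/(k·n₁).
So n₁ = (1 + 1/k)·((z_{α} + z_β)/d)² = 1.250 × (2.681/0.91)².
n₁ = 1.250 × 8.68 = 10.8.
Round up: n₁ = 11, giving n₂ = 4 × 11 = 44.

n₁ = 11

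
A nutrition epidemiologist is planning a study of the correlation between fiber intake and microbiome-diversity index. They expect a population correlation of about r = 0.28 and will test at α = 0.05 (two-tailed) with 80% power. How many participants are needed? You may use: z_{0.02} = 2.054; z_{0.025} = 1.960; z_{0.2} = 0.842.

n = 98

Fisher's z: C = ½·ln((1+r)/(1−r)) = ½·ln(1.7778) = 0.2877.
n = ((z_{α/2} + z_β)/C)² + 3.
(1.960 + 0.842) / 0.2877 = 2.802 / 0.2877 = 9.739.
n = 9.739² + 3 = 94.85 + 3 = 97.9.
Round up.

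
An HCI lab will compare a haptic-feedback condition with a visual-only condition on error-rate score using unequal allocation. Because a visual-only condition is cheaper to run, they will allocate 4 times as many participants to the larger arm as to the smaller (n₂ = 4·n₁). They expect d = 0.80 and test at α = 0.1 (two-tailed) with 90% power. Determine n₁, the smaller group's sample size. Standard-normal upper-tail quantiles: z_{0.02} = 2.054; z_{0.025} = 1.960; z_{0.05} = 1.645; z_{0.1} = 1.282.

With allocation ratio k = n₂/n₁ = 4, Var(x̄₁−x̄₂) = σ²(1/n₁ + 1/(k·n₁)) = σ²·(k+1)/(k·n₁).
So n₁ = (1 + 1/k)·((z_{α/2} + z_β)/d)² = 1.250 × (2.927/0.80)².
n₁ = 1.250 × 13.39 = 16.7.
Round up: n₁ = 17, giving n₂ = 4 × 17 = 68.

n₁ = 17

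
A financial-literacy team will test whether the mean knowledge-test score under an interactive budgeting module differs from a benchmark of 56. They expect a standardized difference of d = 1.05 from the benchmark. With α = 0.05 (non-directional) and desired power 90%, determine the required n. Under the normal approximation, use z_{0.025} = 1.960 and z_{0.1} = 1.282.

For a one-sample test: n = ((z_{α/2} + z_β) / d)².
z_{α/2} + z_β = 1.960 + 1.282 = 3.242.
n = (3.242 / 1.05)² = 3.088² = 9.53.
Round up.

n = 10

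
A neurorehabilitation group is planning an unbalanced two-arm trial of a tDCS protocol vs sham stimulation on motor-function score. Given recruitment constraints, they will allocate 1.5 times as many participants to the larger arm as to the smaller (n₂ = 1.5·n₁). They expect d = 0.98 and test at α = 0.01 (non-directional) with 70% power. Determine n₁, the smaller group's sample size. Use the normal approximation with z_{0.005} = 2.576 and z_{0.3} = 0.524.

With allocation ratio k = n₂/n₁ = 1.5, Var(x̄₁−x̄₂) = σ²(1/n₁ + 1/(k·n₁)) = σ²·(k+1)/(k·n₁).
So n₁ = (1 + 1/k)·((z_{α/2} + z_β)/d)² = 1.667 × (3.100/0.98)².
n₁ = 1.667 × 10.01 = 16.7.
Round up: n₁ = 17, giving n₂ = ⌈1.5 × 17⌉ = ⌈25.5⌉ = 26.

n₁ = 17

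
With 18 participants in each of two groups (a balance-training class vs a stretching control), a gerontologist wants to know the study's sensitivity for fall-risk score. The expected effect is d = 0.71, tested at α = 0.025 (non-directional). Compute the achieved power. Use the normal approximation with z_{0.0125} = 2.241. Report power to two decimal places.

power ≈ 0.46

For two equal groups, power = Φ(d·√(n/2) − z_{α/2}).
d·√(n/2) = 0.71 × √(18/2) = 0.71 × 3.000 = 2.130.
z_β = 2.130 − 2.241 = -0.111.
Power = Φ(-0.111) = 0.456.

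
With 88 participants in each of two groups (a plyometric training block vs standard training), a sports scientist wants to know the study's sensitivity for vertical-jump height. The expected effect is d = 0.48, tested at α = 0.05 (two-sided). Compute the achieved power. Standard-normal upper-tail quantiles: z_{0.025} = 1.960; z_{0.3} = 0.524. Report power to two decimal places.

power ≈ 0.89

For two equal groups, power = Φ(d·√(n/2) − z_{α/2}).
d·√(n/2) = 0.48 × √(88/2) = 0.48 × 6.633 = 3.184.
z_β = 3.184 − 1.960 = 1.224.
Power = Φ(1.224) = 0.890.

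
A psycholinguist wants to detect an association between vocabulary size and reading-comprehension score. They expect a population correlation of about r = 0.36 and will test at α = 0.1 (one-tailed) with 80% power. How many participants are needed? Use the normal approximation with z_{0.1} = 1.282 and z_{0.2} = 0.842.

Fisher's z: C = ½·ln((1+r)/(1−r)) = ½·ln(2.1250) = 0.3769.
n = ((z_{α} + z_β)/C)² + 3.
(1.282 + 0.842) / 0.3769 = 2.124 / 0.3769 = 5.635.
n = 5.635² + 3 = 31.76 + 3 = 34.8.
Round up.

n = 35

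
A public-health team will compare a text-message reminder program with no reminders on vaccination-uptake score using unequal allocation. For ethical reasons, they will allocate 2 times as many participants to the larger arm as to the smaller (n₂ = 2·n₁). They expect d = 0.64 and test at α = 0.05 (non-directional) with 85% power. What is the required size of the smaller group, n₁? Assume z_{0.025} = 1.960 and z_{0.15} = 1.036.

n₁ = 33

With allocation ratio k = n₂/n₁ = 2, Var(x̄₁−x̄₂) = σ²(1/n₁ + 1/(k·n₁)) = σ²·(k+1)/(k·n₁).
So n₁ = (1 + 1/k)·((z_{α/2} + z_β)/d)² = 1.500 × (2.996/0.64)².
n₁ = 1.500 × 21.91 = 32.9.
Round up: n₁ = 33, giving n₂ = 2 × 33 = 66.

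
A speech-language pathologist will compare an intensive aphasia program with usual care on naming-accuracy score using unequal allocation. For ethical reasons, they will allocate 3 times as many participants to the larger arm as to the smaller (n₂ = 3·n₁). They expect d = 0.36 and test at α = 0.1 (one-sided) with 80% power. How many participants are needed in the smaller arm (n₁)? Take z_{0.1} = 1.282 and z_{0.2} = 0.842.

With allocation ratio k = n₂/n₁ = 3, Var(x̄₁−x̄₂) = σ²(1/n₁ + 1/(k·n₁)) = σ²·(k+1)/(k·n₁).
So n₁ = (1 + 1/k)·((z_{α} + z_β)/d)² = 1.333 × (2.124/0.36)².
n₁ = 1.333 × 34.81 = 46.4.
Round up: n₁ = 47, giving n₂ = 3 × 47 = 141.

n₁ = 47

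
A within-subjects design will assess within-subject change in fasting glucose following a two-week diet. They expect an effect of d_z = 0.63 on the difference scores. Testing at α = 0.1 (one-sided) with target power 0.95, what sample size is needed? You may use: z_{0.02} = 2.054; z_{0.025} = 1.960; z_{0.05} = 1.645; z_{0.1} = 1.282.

n = 22 pairs

For a paired (one-sample on differences) test: n = ((z_{α} + z_β) / d)².
z_{α} + z_β = 1.282 + 1.645 = 2.927.
n = (2.927 / 0.63)² = 4.646² = 21.59.
Round up.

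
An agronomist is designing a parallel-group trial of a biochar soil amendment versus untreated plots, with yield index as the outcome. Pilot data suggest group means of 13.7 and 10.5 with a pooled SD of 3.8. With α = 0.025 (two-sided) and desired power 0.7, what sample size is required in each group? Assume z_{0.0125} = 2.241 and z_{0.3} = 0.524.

Cohen's d = |M₁ − M₂| / SD_pooled = |13.7 − 10.5| / 3.8 = 3.2 / 3.8 = 0.842.
For two independent groups with equal n: n = 2·((z_{α/2} + z_β) / d)².
z_{α/2} + z_β = 2.241 + 0.524 = 2.765.
n = 2 × (2.765 / 0.842)² = 2 × 3.284² = 2 × 10.78 = 21.6.
Round up to the next whole participant.

n = 22 per group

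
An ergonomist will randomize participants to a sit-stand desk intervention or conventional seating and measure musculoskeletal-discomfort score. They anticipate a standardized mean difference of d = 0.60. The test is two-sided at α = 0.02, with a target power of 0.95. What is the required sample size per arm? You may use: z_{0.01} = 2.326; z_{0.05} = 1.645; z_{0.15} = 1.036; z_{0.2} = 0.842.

n = 88 per group

For two independent groups with equal n: n = 2·((z_{α/2} + z_β) / d)².
z_{α/2} + z_β = 2.326 + 1.645 = 3.971.
n = 2 × (3.971 / 0.60)² = 2 × 6.618² = 2 × 43.80 = 87.6.
Round up to the next whole participant.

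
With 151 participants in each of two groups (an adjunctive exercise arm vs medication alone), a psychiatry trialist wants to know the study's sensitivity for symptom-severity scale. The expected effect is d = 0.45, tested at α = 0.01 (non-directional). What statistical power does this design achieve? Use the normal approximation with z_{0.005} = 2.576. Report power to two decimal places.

power ≈ 0.91

For two equal groups, power = Φ(d·√(n/2) − z_{α/2}).
d·√(n/2) = 0.45 × √(151/2) = 0.45 × 8.689 = 3.910.
z_β = 3.910 − 2.576 = 1.334.
Power = Φ(1.334) = 0.909.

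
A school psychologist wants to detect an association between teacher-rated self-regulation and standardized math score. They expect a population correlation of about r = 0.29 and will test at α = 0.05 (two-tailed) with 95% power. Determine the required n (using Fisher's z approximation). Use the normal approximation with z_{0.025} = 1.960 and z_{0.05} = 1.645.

Fisher's z: C = ½·ln((1+r)/(1−r)) = ½·ln(1.8169) = 0.2986.
n = ((z_{α/2} + z_β)/C)² + 3.
(1.960 + 1.645) / 0.2986 = 3.605 / 0.2986 = 12.073.
n = 12.073² + 3 = 145.76 + 3 = 148.8.
Round up.

n = 149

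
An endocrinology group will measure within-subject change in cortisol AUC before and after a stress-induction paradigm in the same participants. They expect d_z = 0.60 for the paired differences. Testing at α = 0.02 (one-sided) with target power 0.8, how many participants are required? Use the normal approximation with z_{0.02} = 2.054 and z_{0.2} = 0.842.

For a paired (one-sample on differences) test: n = ((z_{α} + z_β) / d)².
z_{α} + z_β = 2.054 + 0.842 = 2.896.
n = (2.896 / 0.60)² = 4.827² = 23.30.
Round up.

n = 24 pairs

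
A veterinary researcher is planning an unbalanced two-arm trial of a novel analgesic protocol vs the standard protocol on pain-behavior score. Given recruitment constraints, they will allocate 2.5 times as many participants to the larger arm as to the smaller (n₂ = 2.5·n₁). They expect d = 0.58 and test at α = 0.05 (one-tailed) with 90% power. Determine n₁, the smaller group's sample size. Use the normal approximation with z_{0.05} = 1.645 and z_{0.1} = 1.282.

n₁ = 36

With allocation ratio k = n₂/n₁ = 2.5, Var(x̄₁−x̄₂) = σ²(1/n₁ + 1/(k·n₁)) = σ²·(k+1)/(k·n₁).
So n₁ = (1 + 1/k)·((z_{α} + z_β)/d)² = 1.400 × (2.927/0.58)².
n₁ = 1.400 × 25.47 = 35.7.
Round up: n₁ = 36, giving n₂ = 2.5 × 36 = 90.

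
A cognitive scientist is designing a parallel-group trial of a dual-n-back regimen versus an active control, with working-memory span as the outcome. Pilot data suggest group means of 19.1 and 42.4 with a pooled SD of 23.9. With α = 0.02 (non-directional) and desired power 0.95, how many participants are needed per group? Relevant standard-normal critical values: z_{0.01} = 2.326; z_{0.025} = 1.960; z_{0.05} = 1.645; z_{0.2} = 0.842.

n = 34 per group

Cohen's d = |M₁ − M₂| / SD_pooled = |19.1 − 42.4| / 23.9 = 23.3 / 23.9 = 0.975.
For two independent groups with equal n: n = 2·((z_{α/2} + z_β) / d)².
z_{α/2} + z_β = 2.326 + 1.645 = 3.971.
n = 2 × (3.971 / 0.975)² = 2 × 4.073² = 2 × 16.59 = 33.2.
Round up to the next whole participant.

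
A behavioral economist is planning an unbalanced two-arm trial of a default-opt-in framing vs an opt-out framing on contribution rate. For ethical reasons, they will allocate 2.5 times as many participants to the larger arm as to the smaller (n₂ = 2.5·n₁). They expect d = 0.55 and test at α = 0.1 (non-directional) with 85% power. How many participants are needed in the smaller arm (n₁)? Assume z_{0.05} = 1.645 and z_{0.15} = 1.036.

With allocation ratio k = n₂/n₁ = 2.5, Var(x̄₁−x̄₂) = σ²(1/n₁ + 1/(k·n₁)) = σ²·(k+1)/(k·n₁).
So n₁ = (1 + 1/k)·((z_{α/2} + z_β)/d)² = 1.400 × (2.681/0.55)².
n₁ = 1.400 × 23.76 = 33.3.
Round up: n₁ = 34, giving n₂ = 2.5 × 34 = 85.

n₁ = 34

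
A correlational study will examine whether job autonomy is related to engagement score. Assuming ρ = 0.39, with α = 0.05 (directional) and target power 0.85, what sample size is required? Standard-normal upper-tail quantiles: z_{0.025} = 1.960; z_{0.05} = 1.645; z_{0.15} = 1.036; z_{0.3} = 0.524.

Fisher's z: C = ½·ln((1+r)/(1−r)) = ½·ln(2.2787) = 0.4118.
n = ((z_{α} + z_β)/C)² + 3.
(1.645 + 1.036) / 0.4118 = 2.681 / 0.4118 = 6.510.
n = 6.510² + 3 = 42.39 + 3 = 45.4.
Round up.

n = 46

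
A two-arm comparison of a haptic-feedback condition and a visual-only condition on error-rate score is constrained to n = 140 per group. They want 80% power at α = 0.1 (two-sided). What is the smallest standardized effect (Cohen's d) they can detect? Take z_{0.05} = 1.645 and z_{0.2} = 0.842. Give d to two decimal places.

d_min ≈ 0.30

For two independent groups of n = 140 each: d_min = (z_{α/2} + z_β)·√(2/n).
z-sum = 1.645 + 0.842 = 2.487.
d_min = 2.487 × √(2/140) = 2.487 × 0.1195 = 0.297.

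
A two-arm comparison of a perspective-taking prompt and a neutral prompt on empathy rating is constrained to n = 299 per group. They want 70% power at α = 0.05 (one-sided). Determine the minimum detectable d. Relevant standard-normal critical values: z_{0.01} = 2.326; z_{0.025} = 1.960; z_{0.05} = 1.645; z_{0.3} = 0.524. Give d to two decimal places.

For two independent groups of n = 299 each: d_min = (z_{α} + z_β)·√(2/n).
z-sum = 1.645 + 0.524 = 2.169.
d_min = 2.169 × √(2/299) = 2.169 × 0.0818 = 0.177.

d_min ≈ 0.18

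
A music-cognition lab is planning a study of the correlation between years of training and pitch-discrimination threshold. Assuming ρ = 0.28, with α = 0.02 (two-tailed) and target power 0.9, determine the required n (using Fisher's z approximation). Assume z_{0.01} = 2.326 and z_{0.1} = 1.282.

n = 161

Fisher's z: C = ½·ln((1+r)/(1−r)) = ½·ln(1.7778) = 0.2877.
n = ((z_{α/2} + z_β)/C)² + 3.
(2.326 + 1.282) / 0.2877 = 3.608 / 0.2877 = 12.541.
n = 12.541² + 3 = 157.27 + 3 = 160.3.
Round up.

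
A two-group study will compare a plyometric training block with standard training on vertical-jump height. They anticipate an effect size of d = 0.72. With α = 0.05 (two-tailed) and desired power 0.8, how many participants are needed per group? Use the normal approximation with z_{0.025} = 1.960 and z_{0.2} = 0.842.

For two independent groups with equal n: n = 2·((z_{α/2} + z_β) / d)².
z_{α/2} + z_β = 1.960 + 0.842 = 2.802.
n = 2 × (2.802 / 0.72)² = 2 × 3.892² = 2 × 15.15 = 30.3.
Round up to the next whole participant.

n = 31 per group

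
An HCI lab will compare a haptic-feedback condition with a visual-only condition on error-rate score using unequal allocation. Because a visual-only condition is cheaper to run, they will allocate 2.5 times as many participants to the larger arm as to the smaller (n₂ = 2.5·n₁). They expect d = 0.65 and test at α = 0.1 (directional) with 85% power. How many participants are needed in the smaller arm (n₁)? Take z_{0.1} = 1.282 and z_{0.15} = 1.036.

With allocation ratio k = n₂/n₁ = 2.5, Var(x̄₁−x̄₂) = σ²(1/n₁ + 1/(k·n₁)) = σ²·(k+1)/(k·n₁).
So n₁ = (1 + 1/k)·((z_{α} + z_β)/d)² = 1.400 × (2.318/0.65)².
n₁ = 1.400 × 12.72 = 17.8.
Round up: n₁ = 18, giving n₂ = 2.5 × 18 = 45.

n₁ = 18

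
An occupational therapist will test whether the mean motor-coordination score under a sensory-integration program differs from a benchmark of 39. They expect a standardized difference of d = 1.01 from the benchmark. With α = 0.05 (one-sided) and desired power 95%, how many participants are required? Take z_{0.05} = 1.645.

For a one-sample test: n = ((z_{α} + z_β) / d)².
z_{α} + z_β = 1.645 + 1.645 = 3.290.
n = (3.290 / 1.01)² = 3.257² = 10.61.
Round up.

n = 11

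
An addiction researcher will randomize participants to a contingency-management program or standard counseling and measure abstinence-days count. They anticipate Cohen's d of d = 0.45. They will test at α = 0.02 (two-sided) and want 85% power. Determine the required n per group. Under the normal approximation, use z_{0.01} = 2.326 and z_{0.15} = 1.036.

n = 112 per group

For two independent groups with equal n: n = 2·((z_{α/2} + z_β) / d)².
z_{α/2} + z_β = 2.326 + 1.036 = 3.362.
n = 2 × (3.362 / 0.45)² = 2 × 7.471² = 2 × 55.82 = 111.6.
Round up to the next whole participant.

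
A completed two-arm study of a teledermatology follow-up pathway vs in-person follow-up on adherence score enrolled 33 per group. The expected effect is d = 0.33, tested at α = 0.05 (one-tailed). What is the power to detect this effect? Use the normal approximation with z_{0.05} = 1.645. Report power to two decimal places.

power ≈ 0.38

For two equal groups, power = Φ(d·√(n/2) − z_{α}).
d·√(n/2) = 0.33 × √(33/2) = 0.33 × 4.062 = 1.340.
z_β = 1.340 − 1.645 = -0.305.
Power = Φ(-0.305) = 0.380.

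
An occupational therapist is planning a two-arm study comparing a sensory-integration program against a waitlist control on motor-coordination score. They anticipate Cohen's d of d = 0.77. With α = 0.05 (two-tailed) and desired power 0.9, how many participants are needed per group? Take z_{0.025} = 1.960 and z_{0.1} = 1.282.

For two independent groups with equal n: n = 2·((z_{α/2} + z_β) / d)².
z_{α/2} + z_β = 1.960 + 1.282 = 3.242.
n = 2 × (3.242 / 0.77)² = 2 × 4.210² = 2 × 17.73 = 35.5.
Round up to the next whole participant.

n = 36 per group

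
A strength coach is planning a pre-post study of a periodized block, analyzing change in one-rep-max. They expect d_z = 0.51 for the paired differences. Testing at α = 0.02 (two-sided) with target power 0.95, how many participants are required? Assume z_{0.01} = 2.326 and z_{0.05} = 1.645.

n = 61 pairs

For a paired (one-sample on differences) test: n = ((z_{α/2} + z_β) / d)².
z_{α/2} + z_β = 2.326 + 1.645 = 3.971.
n = (3.971 / 0.51)² = 7.786² = 60.63.
Round up.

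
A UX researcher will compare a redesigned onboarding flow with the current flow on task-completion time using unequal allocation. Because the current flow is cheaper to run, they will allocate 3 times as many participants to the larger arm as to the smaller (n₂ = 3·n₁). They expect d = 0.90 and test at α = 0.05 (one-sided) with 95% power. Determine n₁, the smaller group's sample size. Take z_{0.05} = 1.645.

With allocation ratio k = n₂/n₁ = 3, Var(x̄₁−x̄₂) = σ²(1/n₁ + 1/(k·n₁)) = σ²·(k+1)/(k·n₁).
So n₁ = (1 + 1/k)·((z_{α} + z_β)/d)² = 1.333 × (3.290/0.90)².
n₁ = 1.333 × 13.36 = 17.8.
Round up: n₁ = 18, giving n₂ = 3 × 18 = 54.

n₁ = 18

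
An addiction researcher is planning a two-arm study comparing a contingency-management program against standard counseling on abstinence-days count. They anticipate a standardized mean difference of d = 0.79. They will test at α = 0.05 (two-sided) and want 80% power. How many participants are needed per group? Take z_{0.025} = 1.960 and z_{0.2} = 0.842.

For two independent groups with equal n: n = 2·((z_{α/2} + z_β) / d)².
z_{α/2} + z_β = 1.960 + 0.842 = 2.802.
n = 2 × (2.802 / 0.79)² = 2 × 3.547² = 2 × 12.58 = 25.2.
Round up to the next whole participant.

n = 26 per group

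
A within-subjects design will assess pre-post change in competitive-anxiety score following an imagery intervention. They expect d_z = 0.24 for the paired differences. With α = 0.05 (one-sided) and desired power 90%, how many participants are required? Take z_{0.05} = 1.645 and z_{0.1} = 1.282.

For a paired (one-sample on differences) test: n = ((z_{α} + z_β) / d)².
z_{α} + z_β = 1.645 + 1.282 = 2.927.
n = (2.927 / 0.24)² = 12.196² = 148.74.
Round up.

n = 149 pairs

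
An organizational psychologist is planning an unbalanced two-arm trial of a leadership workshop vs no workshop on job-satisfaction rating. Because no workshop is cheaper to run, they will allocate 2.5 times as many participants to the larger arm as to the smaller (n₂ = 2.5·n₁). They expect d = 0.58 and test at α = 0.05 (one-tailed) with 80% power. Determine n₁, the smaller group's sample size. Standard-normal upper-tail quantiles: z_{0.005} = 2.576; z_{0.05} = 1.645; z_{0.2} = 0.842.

n₁ = 26

With allocation ratio k = n₂/n₁ = 2.5, Var(x̄₁−x̄₂) = σ²(1/n₁ + 1/(k·n₁)) = σ²·(k+1)/(k·n₁).
So n₁ = (1 + 1/k)·((z_{α} + z_β)/d)² = 1.400 × (2.487/0.58)².
n₁ = 1.400 × 18.39 = 25.7.
Round up: n₁ = 26, giving n₂ = 2.5 × 26 = 65.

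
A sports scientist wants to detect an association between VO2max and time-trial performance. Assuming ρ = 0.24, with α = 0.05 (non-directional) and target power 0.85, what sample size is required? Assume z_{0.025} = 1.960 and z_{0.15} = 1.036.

Fisher's z: C = ½·ln((1+r)/(1−r)) = ½·ln(1.6316) = 0.2448.
n = ((z_{α/2} + z_β)/C)² + 3.
(1.960 + 1.036) / 0.2448 = 2.996 / 0.2448 = 12.239.
n = 12.239² + 3 = 149.78 + 3 = 152.8.
Round up.

n = 153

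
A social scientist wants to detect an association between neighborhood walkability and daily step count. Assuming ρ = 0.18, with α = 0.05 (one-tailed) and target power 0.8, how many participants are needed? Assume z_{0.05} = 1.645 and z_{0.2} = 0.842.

n = 190

Fisher's z: C = ½·ln((1+r)/(1−r)) = ½·ln(1.4390) = 0.1820.
n = ((z_{α} + z_β)/C)² + 3.
(1.645 + 0.842) / 0.1820 = 2.487 / 0.1820 = 13.665.
n = 13.665² + 3 = 186.73 + 3 = 189.7.
Round up.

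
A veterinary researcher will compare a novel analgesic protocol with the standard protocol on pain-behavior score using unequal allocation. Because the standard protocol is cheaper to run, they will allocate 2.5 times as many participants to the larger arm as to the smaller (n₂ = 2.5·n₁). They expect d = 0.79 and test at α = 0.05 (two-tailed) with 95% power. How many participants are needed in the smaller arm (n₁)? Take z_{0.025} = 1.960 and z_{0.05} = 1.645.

With allocation ratio k = n₂/n₁ = 2.5, Var(x̄₁−x̄₂) = σ²(1/n₁ + 1/(k·n₁)) = σ²·(k+1)/(k·n₁).
So n₁ = (1 + 1/k)·((z_{α/2} + z_β)/d)² = 1.400 × (3.605/0.79)².
n₁ = 1.400 × 20.82 = 29.2.
Round up: n₁ = 30, giving n₂ = 2.5 × 30 = 75.

n₁ = 30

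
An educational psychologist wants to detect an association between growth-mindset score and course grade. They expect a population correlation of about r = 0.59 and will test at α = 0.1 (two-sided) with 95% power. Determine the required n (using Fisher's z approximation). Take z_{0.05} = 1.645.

Fisher's z: C = ½·ln((1+r)/(1−r)) = ½·ln(3.8780) = 0.6777.
n = ((z_{α/2} + z_β)/C)² + 3.
(1.645 + 1.645) / 0.6777 = 3.290 / 0.6777 = 4.855.
n = 4.855² + 3 = 23.57 + 3 = 26.6.
Round up.

n = 27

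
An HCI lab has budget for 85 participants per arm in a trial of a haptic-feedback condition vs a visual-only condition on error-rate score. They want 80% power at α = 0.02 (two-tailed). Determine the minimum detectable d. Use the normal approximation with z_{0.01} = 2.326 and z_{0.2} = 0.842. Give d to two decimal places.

For two independent groups of n = 85 each: d_min = (z_{α/2} + z_β)·√(2/n).
z-sum = 2.326 + 0.842 = 3.168.
d_min = 3.168 × √(2/85) = 3.168 × 0.1534 = 0.486.

d_min ≈ 0.49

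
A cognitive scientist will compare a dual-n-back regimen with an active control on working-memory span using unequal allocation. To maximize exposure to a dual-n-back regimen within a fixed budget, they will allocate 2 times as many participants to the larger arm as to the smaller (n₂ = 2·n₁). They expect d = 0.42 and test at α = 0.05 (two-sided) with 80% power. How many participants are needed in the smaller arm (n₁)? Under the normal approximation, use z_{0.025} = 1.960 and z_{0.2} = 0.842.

With allocation ratio k = n₂/n₁ = 2, Var(x̄₁−x̄₂) = σ²(1/n₁ + 1/(k·n₁)) = σ²·(k+1)/(k·n₁).
So n₁ = (1 + 1/k)·((z_{α/2} + z_β)/d)² = 1.500 × (2.802/0.42)².
n₁ = 1.500 × 44.51 = 66.8.
Round up: n₁ = 67, giving n₂ = 2 × 67 = 134.

n₁ = 67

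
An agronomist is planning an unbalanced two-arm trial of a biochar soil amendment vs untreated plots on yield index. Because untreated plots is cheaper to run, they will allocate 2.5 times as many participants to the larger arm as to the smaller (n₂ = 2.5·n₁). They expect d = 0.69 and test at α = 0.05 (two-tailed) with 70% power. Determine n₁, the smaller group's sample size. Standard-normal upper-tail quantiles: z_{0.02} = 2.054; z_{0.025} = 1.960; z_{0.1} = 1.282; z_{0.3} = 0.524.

With allocation ratio k = n₂/n₁ = 2.5, Var(x̄₁−x̄₂) = σ²(1/n₁ + 1/(k·n₁)) = σ²·(k+1)/(k·n₁).
So n₁ = (1 + 1/k)·((z_{α/2} + z_β)/d)² = 1.400 × (2.484/0.69)².
n₁ = 1.400 × 12.96 = 18.1.
Round up: n₁ = 19, giving n₂ = ⌈2.5 × 19⌉ = ⌈47.5⌉ = 48.

n₁ = 19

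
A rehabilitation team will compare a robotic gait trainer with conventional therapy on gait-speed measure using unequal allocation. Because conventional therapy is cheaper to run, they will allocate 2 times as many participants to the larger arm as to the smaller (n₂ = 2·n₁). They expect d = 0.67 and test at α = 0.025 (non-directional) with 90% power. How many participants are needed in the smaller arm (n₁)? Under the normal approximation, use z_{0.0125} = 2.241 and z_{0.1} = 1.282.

With allocation ratio k = n₂/n₁ = 2, Var(x̄₁−x̄₂) = σ²(1/n₁ + 1/(k·n₁)) = σ²·(k+1)/(k·n₁).
So n₁ = (1 + 1/k)·((z_{α/2} + z_β)/d)² = 1.500 × (3.523/0.67)².
n₁ = 1.500 × 27.65 = 41.5.
Round up: n₁ = 42, giving n₂ = 2 × 42 = 84.

n₁ = 42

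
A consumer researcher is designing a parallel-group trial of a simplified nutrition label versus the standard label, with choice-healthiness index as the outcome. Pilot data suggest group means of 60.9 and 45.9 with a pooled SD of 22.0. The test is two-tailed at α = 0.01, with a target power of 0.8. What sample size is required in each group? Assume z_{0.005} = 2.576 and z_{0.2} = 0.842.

n = 51 per group

Cohen's d = |M₁ − M₂| / SD_pooled = |60.9 − 45.9| / 22.0 = 15.0 / 22.0 = 0.682.
For two independent groups with equal n: n = 2·((z_{α/2} + z_β) / d)².
z_{α/2} + z_β = 2.576 + 0.842 = 3.418.
n = 2 × (3.418 / 0.682)² = 2 × 5.012² = 2 × 25.12 = 50.2.
Round up to the next whole participant.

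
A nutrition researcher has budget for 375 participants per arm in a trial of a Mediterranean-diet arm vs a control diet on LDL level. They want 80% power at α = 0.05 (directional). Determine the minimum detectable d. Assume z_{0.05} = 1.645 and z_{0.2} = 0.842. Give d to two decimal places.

d_min ≈ 0.18

For two independent groups of n = 375 each: d_min = (z_{α} + z_β)·√(2/n).
z-sum = 1.645 + 0.842 = 2.487.
d_min = 2.487 × √(2/375) = 2.487 × 0.0730 = 0.182.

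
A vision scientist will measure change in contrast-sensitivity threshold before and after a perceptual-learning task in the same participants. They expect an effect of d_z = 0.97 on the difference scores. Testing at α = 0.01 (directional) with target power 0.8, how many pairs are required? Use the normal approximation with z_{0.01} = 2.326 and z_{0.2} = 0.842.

n = 11 pairs

For a paired (one-sample on differences) test: n = ((z_{α} + z_β) / d)².
z_{α} + z_β = 2.326 + 0.842 = 3.168.
n = (3.168 / 0.97)² = 3.266² = 10.67.
Round up.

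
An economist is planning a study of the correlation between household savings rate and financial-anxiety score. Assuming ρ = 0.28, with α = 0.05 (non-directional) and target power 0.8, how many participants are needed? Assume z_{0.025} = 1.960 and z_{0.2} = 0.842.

n = 98

Fisher's z: C = ½·ln((1+r)/(1−r)) = ½·ln(1.7778) = 0.2877.
n = ((z_{α/2} + z_β)/C)² + 3.
(1.960 + 0.842) / 0.2877 = 2.802 / 0.2877 = 9.739.
n = 9.739² + 3 = 94.85 + 3 = 97.9.
Round up.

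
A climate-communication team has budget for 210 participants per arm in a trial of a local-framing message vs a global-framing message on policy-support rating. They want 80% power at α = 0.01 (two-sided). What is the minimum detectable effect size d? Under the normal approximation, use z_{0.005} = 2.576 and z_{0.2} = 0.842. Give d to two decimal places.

d_min ≈ 0.33

For two independent groups of n = 210 each: d_min = (z_{α/2} + z_β)·√(2/n).
z-sum = 2.576 + 0.842 = 3.418.
d_min = 3.418 × √(2/210) = 3.418 × 0.0976 = 0.334.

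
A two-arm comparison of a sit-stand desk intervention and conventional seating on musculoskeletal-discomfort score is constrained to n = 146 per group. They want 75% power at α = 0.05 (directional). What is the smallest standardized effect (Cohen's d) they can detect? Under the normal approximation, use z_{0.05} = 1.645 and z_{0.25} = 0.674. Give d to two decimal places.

d_min ≈ 0.27

For two independent groups of n = 146 each: d_min = (z_{α} + z_β)·√(2/n).
z-sum = 1.645 + 0.674 = 2.319.
d_min = 2.319 × √(2/146) = 2.319 × 0.1170 = 0.271.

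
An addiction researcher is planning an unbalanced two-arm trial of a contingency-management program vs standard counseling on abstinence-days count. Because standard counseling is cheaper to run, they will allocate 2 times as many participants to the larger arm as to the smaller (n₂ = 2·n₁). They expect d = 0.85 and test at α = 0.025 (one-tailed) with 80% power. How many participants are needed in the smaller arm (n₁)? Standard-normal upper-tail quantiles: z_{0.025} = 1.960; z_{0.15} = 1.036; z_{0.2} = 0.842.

n₁ = 17

With allocation ratio k = n₂/n₁ = 2, Var(x̄₁−x̄₂) = σ²(1/n₁ + 1/(k·n₁)) = σ²·(k+1)/(k·n₁).
So n₁ = (1 + 1/k)·((z_{α} + z_β)/d)² = 1.500 × (2.802/0.85)².
n₁ = 1.500 × 10.87 = 16.3.
Round up: n₁ = 17, giving n₂ = 2 × 17 = 34.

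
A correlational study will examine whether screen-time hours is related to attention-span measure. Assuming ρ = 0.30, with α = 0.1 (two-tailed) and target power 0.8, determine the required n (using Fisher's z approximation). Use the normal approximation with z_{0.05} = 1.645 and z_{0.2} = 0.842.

n = 68

Fisher's z: C = ½·ln((1+r)/(1−r)) = ½·ln(1.8571) = 0.3095.
n = ((z_{α/2} + z_β)/C)² + 3.
(1.645 + 0.842) / 0.3095 = 2.487 / 0.3095 = 8.036.
n = 8.036² + 3 = 64.57 + 3 = 67.6.
Round up.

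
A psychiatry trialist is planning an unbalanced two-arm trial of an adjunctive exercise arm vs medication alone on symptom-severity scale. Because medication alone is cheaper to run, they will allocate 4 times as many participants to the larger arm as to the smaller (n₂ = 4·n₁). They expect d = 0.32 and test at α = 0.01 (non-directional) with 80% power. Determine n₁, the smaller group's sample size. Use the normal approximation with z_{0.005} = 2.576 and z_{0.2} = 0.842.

n₁ = 143

With allocation ratio k = n₂/n₁ = 4, Var(x̄₁−x̄₂) = σ²(1/n₁ + 1/(k·n₁)) = σ²·(k+1)/(k·n₁).
So n₁ = (1 + 1/k)·((z_{α/2} + z_β)/d)² = 1.250 × (3.418/0.32)².
n₁ = 1.250 × 114.09 = 142.6.
Round up: n₁ = 143, giving n₂ = 4 × 143 = 572.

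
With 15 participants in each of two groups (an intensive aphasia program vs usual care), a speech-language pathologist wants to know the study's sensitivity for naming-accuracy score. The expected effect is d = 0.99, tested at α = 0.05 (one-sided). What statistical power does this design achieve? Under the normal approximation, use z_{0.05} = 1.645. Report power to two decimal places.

power ≈ 0.86

For two equal groups, power = Φ(d·√(n/2) − z_{α}).
d·√(n/2) = 0.99 × √(15/2) = 0.99 × 2.739 = 2.711.
z_β = 2.711 − 1.645 = 1.066.
Power = Φ(1.066) = 0.857.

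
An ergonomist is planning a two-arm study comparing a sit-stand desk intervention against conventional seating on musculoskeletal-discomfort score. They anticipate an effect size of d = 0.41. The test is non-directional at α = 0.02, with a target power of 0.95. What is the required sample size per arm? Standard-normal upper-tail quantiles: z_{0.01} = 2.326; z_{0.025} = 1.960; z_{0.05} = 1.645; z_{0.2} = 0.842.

For two independent groups with equal n: n = 2·((z_{α/2} + z_β) / d)².
z_{α/2} + z_β = 2.326 + 1.645 = 3.971.
n = 2 × (3.971 / 0.41)² = 2 × 9.685² = 2 × 93.81 = 187.6.
Round up to the next whole participant.

n = 188 per group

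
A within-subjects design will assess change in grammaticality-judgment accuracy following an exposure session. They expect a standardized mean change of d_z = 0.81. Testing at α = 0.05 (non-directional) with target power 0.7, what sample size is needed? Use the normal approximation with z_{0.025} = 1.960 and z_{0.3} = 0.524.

For a paired (one-sample on differences) test: n = ((z_{α/2} + z_β) / d)².
z_{α/2} + z_β = 1.960 + 0.524 = 2.484.
n = (2.484 / 0.81)² = 3.067² = 9.40.
Round up.

n = 10 pairs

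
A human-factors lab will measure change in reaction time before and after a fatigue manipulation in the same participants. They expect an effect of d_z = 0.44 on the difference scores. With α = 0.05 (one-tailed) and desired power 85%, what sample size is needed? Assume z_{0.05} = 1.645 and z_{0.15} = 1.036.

n = 38 pairs

For a paired (one-sample on differences) test: n = ((z_{α} + z_β) / d)².
z_{α} + z_β = 1.645 + 1.036 = 2.681.
n = (2.681 / 0.44)² = 6.093² = 37.13.
Round up.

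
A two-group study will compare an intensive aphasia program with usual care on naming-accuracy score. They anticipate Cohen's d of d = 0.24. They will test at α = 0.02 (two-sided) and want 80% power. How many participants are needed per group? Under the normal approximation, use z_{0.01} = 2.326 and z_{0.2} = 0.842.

For two independent groups with equal n: n = 2·((z_{α/2} + z_β) / d)².
z_{α/2} + z_β = 2.326 + 0.842 = 3.168.
n = 2 × (3.168 / 0.24)² = 2 × 13.200² = 2 × 174.24 = 348.5.
Round up to the next whole participant.

n = 349 per group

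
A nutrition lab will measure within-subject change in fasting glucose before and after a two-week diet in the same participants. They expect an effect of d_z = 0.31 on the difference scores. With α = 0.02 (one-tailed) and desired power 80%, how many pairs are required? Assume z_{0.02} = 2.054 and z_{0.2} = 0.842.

n = 88 pairs

For a paired (one-sample on differences) test: n = ((z_{α} + z_β) / d)².
z_{α} + z_β = 2.054 + 0.842 = 2.896.
n = (2.896 / 0.31)² = 9.342² = 87.27.
Round up.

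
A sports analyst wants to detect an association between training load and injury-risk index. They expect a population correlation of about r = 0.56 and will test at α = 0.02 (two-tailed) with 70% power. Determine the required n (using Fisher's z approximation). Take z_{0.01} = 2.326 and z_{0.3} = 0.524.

n = 24

Fisher's z: C = ½·ln((1+r)/(1−r)) = ½·ln(3.5455) = 0.6328.
n = ((z_{α/2} + z_β)/C)² + 3.
(2.326 + 0.524) / 0.6328 = 2.850 / 0.6328 = 4.504.
n = 4.504² + 3 = 20.28 + 3 = 23.3.
Round up.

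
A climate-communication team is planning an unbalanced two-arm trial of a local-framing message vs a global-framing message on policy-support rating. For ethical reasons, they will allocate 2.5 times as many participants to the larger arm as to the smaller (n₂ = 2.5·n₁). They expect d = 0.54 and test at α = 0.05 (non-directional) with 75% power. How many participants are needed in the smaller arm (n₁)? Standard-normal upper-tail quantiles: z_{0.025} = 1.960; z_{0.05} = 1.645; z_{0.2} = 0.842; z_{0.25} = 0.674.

n₁ = 34

With allocation ratio k = n₂/n₁ = 2.5, Var(x̄₁−x̄₂) = σ²(1/n₁ + 1/(k·n₁)) = σ²·(k+1)/(k·n₁).
So n₁ = (1 + 1/k)·((z_{α/2} + z_β)/d)² = 1.400 × (2.634/0.54)².
n₁ = 1.400 × 23.79 = 33.3.
Round up: n₁ = 34, giving n₂ = 2.5 × 34 = 85.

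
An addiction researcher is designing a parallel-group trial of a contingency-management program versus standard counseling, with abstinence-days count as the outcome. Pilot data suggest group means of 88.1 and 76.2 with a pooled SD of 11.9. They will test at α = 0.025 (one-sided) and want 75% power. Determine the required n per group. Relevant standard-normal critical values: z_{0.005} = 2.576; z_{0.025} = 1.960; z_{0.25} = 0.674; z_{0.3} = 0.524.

n = 14 per group

Cohen's d = |M₁ − M₂| / SD_pooled = |88.1 − 76.2| / 11.9 = 11.9 / 11.9 = 1.000.
For two independent groups with equal n: n = 2·((z_{α} + z_β) / d)².
z_{α} + z_β = 1.960 + 0.674 = 2.634.
n = 2 × (2.634 / 1.000)² = 2 × 2.634² = 2 × 6.94 = 13.9.
Round up to the next whole participant.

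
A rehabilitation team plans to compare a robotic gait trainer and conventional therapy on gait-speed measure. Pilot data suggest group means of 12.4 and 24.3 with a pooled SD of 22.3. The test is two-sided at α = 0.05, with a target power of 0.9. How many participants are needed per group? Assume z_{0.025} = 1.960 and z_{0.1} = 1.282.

Cohen's d = |M₁ − M₂| / SD_pooled = |12.4 − 24.3| / 22.3 = 11.9 / 22.3 = 0.534.
For two independent groups with equal n: n = 2·((z_{α/2} + z_β) / d)².
z_{α/2} + z_β = 1.960 + 1.282 = 3.242.
n = 2 × (3.242 / 0.534)² = 2 × 6.071² = 2 × 36.86 = 73.7.
Round up to the next whole participant.

n = 74 per group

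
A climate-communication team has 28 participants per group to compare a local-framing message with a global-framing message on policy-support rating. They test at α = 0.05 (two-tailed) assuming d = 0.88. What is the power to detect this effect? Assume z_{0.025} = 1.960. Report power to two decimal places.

power ≈ 0.91

For two equal groups, power = Φ(d·√(n/2) − z_{α/2}).
d·√(n/2) = 0.88 × √(28/2) = 0.88 × 3.742 = 3.293.
z_β = 3.293 − 1.960 = 1.333.
Power = Φ(1.333) = 0.909.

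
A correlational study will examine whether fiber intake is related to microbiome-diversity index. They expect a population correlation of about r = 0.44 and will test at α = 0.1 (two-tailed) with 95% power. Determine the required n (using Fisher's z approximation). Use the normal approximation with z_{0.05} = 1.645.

n = 52

Fisher's z: C = ½·ln((1+r)/(1−r)) = ½·ln(2.5714) = 0.4722.
n = ((z_{α/2} + z_β)/C)² + 3.
(1.645 + 1.645) / 0.4722 = 3.290 / 0.4722 = 6.967.
n = 6.967² + 3 = 48.54 + 3 = 51.5.
Round up.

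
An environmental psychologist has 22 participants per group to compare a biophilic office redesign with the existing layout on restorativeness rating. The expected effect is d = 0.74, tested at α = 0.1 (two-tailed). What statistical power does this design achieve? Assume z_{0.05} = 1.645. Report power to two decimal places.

For two equal groups, power = Φ(d·√(n/2) − z_{α/2}).
d·√(n/2) = 0.74 × √(22/2) = 0.74 × 3.317 = 2.454.
z_β = 2.454 − 1.645 = 0.809.
Power = Φ(0.809) = 0.791.

power ≈ 0.79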